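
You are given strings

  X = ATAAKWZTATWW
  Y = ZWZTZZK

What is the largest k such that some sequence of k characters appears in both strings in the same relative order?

3

Taking W [6,2] → Z [7,3] → T [8,4] gives a common subsequence of length 3, and the DP table's final entry dp[12][7] is also 3, so no common subsequence is longer.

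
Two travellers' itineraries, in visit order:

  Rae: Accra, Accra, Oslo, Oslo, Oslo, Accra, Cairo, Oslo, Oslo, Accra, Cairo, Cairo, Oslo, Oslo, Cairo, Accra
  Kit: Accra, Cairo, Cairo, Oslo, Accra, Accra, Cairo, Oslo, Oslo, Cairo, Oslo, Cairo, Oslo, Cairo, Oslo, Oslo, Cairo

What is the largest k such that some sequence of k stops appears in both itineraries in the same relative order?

Taking Accra at Rae[1]=Kit[5]; then Accra at Rae[2]=Kit[6]; then Oslo at Rae[3]=Kit[8]; then Oslo at Rae[4]=Kit[9]; then Oslo at Rae[5]=Kit[11]; then Cairo at Rae[7]=Kit[12]; then Oslo at Rae[9]=Kit[13]; then Cairo at Rae[12]=Kit[14]; then Oslo at Rae[13]=Kit[15]; then Oslo at Rae[14]=Kit[16]; then Cairo at Rae[15]=Kit[17] gives a common subsequence of length 11. dp[16][17] = 11 confirms this is the maximum.

11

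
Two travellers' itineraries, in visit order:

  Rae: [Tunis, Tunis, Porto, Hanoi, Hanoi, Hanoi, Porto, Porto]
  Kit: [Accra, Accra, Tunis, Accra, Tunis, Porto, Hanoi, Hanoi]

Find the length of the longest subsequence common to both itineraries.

5

Match Tunis (Rae #1, Kit #3); then Tunis (Rae #2, Kit #5); then Porto (Rae #3, Kit #6); then Hanoi (Rae #5, Kit #7); then Hanoi (Rae #6, Kit #8) — 5 stops in the same relative order in both. Since dp[8][8] = 5, nothing longer is possible.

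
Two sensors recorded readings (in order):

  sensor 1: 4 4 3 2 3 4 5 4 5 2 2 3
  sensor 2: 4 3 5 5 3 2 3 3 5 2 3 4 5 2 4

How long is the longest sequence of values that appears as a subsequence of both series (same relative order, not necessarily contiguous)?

8

Pick 4 [1,1]; then 3 [3,5]; then 2 [4,6]; then 3 [5,8]; then 5 [7,9]; then 4 [8,12]; then 5 [9,13]; then 2 [10,14]; all 8 values appear in both, in order. The LCS DP gives dp[12][15] = 8, so this is optimal.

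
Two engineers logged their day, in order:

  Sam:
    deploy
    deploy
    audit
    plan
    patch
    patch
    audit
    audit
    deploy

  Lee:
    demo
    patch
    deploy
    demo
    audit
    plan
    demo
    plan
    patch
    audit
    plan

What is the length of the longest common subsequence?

Match deploy at Sam[1]=Lee[3]; then audit at Sam[3]=Lee[5]; then plan at Sam[4]=Lee[8]; then patch at Sam[6]=Lee[9]; then audit at Sam[7]=Lee[10] — 5 tasks in the same relative order in both. Since dp[9][11] = 5, nothing longer is possible.

5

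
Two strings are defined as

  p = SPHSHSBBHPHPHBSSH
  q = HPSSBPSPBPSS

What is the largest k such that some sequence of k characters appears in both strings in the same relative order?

9

Match P [2,2]; then S [4,3]; then S [6,4]; then B [8,5]; then P [10,6]; then P [12,8]; then B [14,9]; then S [15,11]; then S [16,12] — 9 characters in the same relative order in both. The LCS DP gives dp[17][12] = 9, so this is optimal.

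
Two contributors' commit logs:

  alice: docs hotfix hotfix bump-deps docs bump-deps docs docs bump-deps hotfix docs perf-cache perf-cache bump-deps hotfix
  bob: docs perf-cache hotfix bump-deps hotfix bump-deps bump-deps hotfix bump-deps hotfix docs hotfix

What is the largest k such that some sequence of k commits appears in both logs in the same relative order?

One common subsequence of length 9: docs at alice[1]=bob[1], hotfix at alice[2]=bob[3], hotfix at alice[3]=bob[5], bump-deps at alice[4]=bob[6], bump-deps at alice[6]=bob[7], bump-deps at alice[9]=bob[9], hotfix at alice[10]=bob[10], docs at alice[11]=bob[11], hotfix at alice[15]=bob[12]. The LCS DP gives dp[15][12] = 9, so this is optimal.

9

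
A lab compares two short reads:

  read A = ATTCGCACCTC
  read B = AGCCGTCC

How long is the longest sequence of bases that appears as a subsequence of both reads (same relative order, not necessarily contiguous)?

Pick A [1,1]; then G [5,2]; then C [6,3]; then C [8,4]; then C [9,7]; then C [11,8]; all 6 bases appear in both, in order. Since dp[11][8] = 6, nothing longer is possible.

6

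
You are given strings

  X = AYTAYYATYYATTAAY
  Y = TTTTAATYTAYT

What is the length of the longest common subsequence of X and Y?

Pick T at X[3]=Y[4], then A at X[4]=Y[5], then A at X[7]=Y[6], then T at X[8]=Y[7], then Y at X[10]=Y[8], then T at X[13]=Y[9], then A at X[15]=Y[10], then Y at X[16]=Y[11]; all 8 characters appear in both, in order. dp[16][12] = 8 confirms this is the maximum.

8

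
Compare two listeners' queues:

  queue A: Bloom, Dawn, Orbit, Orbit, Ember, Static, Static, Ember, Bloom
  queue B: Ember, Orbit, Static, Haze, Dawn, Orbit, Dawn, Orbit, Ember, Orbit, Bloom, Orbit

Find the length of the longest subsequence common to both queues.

Pick Dawn at queue A[2]=queue B[5], then Orbit at queue A[3]=queue B[6], then Orbit at queue A[4]=queue B[8], then Ember at queue A[5]=queue B[9], then Bloom at queue A[9]=queue B[11]; all 5 songs appear in both, in order, and the DP table's final entry dp[9][12] is also 5, so no common subsequence is longer.

5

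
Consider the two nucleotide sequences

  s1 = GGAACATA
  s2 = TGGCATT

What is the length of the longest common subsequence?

Taking G [1,2], then G [2,3], then C [5,4], then A [6,5], then T [7,7] gives a common subsequence of length 5. dp[8][7] = 5 confirms this is the maximum.

5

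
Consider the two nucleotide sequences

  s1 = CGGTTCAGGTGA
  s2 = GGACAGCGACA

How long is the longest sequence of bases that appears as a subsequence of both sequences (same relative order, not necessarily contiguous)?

Let dp[i][j] be the LCS length of the first i bases of s1 and the first j bases of s2. dp[i][j] = dp[i-1][j-1]+1 when the i-th and j-th bases match, else max(dp[i-1][j], dp[i][j-1]).
    ·  G  G  A  C  A  G  C  G  A  C  A
 ·  0  0  0  0  0  0  0  0  0  0  0  0
 C  0  0  0  0  1  1  1  1  1  1  1  1
 G  0  1  1  1  1  1  2  2  2  2  2  2
 G  0  1  2  2  2  2  2  2  3  3  3  3
 T  0  1  2  2  2  2  2  2  3  3  3  3
 T  0  1  2  2  2  2  2  2  3  3  3  3
 C  0  1  2  2  3  3  3  3  3  3  4  4
 A  0  1  2  3  3  4  4  4  4  4  4  5
 G  0  1  2  3  3  4  5  5  5  5  5  5
 G  0  1  2  3  3  4  5  5  6  6  6  6
 T  0  1  2  3  3  4  5  5  6  6  6  6
 G  0  1  2  3  3  4  5  5  6  6  6  6
 A  0  1  2  3  3  4  5  5  6  7  7  7
dp[12][11] = 7. One LCS (by backtracking along matches): GGCAGGA.

7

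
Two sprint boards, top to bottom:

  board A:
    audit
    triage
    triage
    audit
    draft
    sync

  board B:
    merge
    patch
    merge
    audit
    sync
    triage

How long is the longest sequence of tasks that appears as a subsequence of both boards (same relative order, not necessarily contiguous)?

Taking audit [1,4]; then triage [3,6] gives a common subsequence of length 2, and the DP table's final entry dp[6][6] is also 2, so no common subsequence is longer.

2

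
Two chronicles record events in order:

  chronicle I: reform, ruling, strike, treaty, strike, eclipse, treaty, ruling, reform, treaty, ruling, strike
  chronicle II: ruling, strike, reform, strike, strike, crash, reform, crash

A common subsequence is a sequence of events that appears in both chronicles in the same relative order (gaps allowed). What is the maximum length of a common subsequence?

Pick reform (chronicle I #1, chronicle II #3), then strike (chronicle I #3, chronicle II #4), then strike (chronicle I #5, chronicle II #5), then reform (chronicle I #9, chronicle II #7); all 4 events appear in both, in order. dp[12][8] = 4 confirms this is the maximum.

4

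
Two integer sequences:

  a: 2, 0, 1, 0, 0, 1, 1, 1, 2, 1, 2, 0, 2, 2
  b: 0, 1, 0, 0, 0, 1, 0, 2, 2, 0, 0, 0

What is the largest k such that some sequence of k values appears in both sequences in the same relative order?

8

Taking 0 (a #2, b #1), 1 (a #3, b #2), 0 (a #4, b #4), 0 (a #5, b #5), 1 (a #6, b #6), 2 (a #9, b #8), 2 (a #11, b #9), 0 (a #12, b #12) gives a common subsequence of length 8. Since dp[14][12] = 8, nothing longer is possible.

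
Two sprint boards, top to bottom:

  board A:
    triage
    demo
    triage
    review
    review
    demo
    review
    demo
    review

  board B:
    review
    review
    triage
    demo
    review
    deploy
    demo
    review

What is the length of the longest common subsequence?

6

Taking review at board A[4]=board B[1], review at board A[5]=board B[2], demo at board A[6]=board B[4], review at board A[7]=board B[5], demo at board A[8]=board B[7], review at board A[9]=board B[8] gives a common subsequence of length 6. The LCS DP gives dp[9][8] = 6, so this is optimal.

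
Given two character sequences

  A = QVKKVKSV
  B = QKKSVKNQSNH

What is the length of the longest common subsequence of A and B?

Let dp[i][j] be the LCS length of the first i characters of A and the first j characters of B. dp[i][j] = dp[i-1][j-1]+1 when the i-th and j-th characters match, else max(dp[i-1][j], dp[i][j-1]).
    ·  Q  K  K  S  V  K  N  Q  S  N  H
 ·  0  0  0  0  0  0  0  0  0  0  0  0
 Q  0  1  1  1  1  1  1  1  1  1  1  1
 V  0  1  1  1  1  2  2  2  2  2  2  2
 K  0  1  2  2  2  2  3  3  3  3  3  3
 K  0  1  2  3  3  3  3  3  3  3  3  3
 V  0  1  2  3  3  4  4  4  4  4  4  4
 K  0  1  2  3  3  4  5  5  5  5  5  5
 S  0  1  2  3  4  4  5  5  5  6  6  6
 V  0  1  2  3  4  5  5  5  5  6  6  6
dp[8][11] = 6. One LCS (by backtracking along matches): QKKVKS.

6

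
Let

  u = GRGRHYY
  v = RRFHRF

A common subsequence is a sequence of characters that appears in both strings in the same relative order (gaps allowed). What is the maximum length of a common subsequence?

3

Match R [2,1] → R [4,2] → H [5,4] — 3 characters in the same relative order in both. Since dp[7][6] = 3, nothing longer is possible.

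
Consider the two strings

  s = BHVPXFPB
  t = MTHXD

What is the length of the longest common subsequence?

Pick H [2,3]; then X [5,4]; all 2 characters appear in both, in order. The LCS DP gives dp[8][5] = 2, so this is optimal.

2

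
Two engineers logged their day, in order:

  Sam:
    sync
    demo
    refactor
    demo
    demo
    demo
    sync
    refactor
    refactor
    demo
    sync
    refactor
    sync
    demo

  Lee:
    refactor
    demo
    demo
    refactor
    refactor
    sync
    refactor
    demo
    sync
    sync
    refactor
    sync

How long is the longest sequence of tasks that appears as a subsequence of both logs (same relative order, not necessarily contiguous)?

Pick refactor (Sam #3, Lee #1); then demo (Sam #4, Lee #2); then demo (Sam #5, Lee #3); then sync (Sam #7, Lee #6); then refactor (Sam #9, Lee #7); then demo (Sam #10, Lee #8); then sync (Sam #11, Lee #10); then refactor (Sam #12, Lee #11); then sync (Sam #13, Lee #12); all 9 tasks appear in both, in order, and the DP table's final entry dp[14][12] is also 9, so no common subsequence is longer.

9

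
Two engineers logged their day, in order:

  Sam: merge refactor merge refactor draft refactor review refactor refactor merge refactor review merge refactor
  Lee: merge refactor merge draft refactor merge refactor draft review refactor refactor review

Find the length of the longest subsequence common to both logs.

Pick merge at Sam[1]=Lee[3], then refactor at Sam[2]=Lee[5], then merge at Sam[3]=Lee[6], then refactor at Sam[4]=Lee[7], then draft at Sam[5]=Lee[8], then review at Sam[7]=Lee[9], then refactor at Sam[9]=Lee[10], then refactor at Sam[11]=Lee[11], then review at Sam[12]=Lee[12]; all 9 tasks appear in both, in order. Since dp[14][12] = 9, nothing longer is possible.

9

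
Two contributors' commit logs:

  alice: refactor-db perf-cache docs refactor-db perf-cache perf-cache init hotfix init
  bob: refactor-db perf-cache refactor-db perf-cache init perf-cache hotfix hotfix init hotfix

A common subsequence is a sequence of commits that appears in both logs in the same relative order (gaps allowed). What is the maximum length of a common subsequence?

7

Taking refactor-db [1,1]; then perf-cache [2,2]; then refactor-db [4,3]; then perf-cache [5,4]; then perf-cache [6,6]; then init [7,9]; then hotfix [8,10] gives a common subsequence of length 7. The LCS DP gives dp[9][10] = 7, so this is optimal.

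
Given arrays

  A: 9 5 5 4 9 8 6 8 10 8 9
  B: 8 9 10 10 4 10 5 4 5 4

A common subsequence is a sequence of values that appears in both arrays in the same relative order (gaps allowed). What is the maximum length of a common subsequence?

4

Pick 9 [1,2]; then 5 [2,7]; then 5 [3,9]; then 4 [4,10]; all 4 values appear in both, in order. dp[11][10] = 4 confirms this is the maximum.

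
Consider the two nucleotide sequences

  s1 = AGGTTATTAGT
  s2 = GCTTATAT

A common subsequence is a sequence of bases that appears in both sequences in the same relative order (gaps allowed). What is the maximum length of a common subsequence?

7

Let dp[i][j] be the LCS length of the first i bases of s1 and the first j bases of s2. dp[i][j] = dp[i-1][j-1]+1 when the i-th and j-th bases match, else max(dp[i-1][j], dp[i][j-1]).
    ·  G  C  T  T  A  T  A  T
 ·  0  0  0  0  0  0  0  0  0
 A  0  0  0  0  0  1  1  1  1
 G  0  1  1  1  1  1  1  1  1
 G  0  1  1  1  1  1  1  1  1
 T  0  1  1  2  2  2  2  2  2
 T  0  1  1  2  3  3  3  3  3
 A  0  1  1  2  3  4  4  4  4
 T  0  1  1  2  3  4  5  5  5
 T  0  1  1  2  3  4  5  5  6
 A  0  1  1  2  3  4  5  6  6
 G  0  1  1  2  3  4  5  6  6
 T  0  1  1  2  3  4  5  6  7
dp[11][8] = 7. One LCS (by backtracking along matches): GTTATAT.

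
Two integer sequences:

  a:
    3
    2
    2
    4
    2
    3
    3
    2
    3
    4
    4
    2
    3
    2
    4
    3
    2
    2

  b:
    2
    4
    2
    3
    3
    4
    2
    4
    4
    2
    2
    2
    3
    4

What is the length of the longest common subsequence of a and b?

Taking 2 (a #3, b #1); then 4 (a #4, b #2); then 2 (a #5, b #3); then 3 (a #6, b #4); then 3 (a #7, b #5); then 2 (a #8, b #7); then 4 (a #10, b #8); then 4 (a #11, b #9); then 2 (a #12, b #12); then 3 (a #13, b #13); then 4 (a #15, b #14) gives a common subsequence of length 11. The LCS DP gives dp[18][14] = 11, so this is optimal.

11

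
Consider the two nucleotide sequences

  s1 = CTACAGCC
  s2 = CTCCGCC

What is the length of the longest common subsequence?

6

Let dp[i][j] be the LCS length of the first i bases of s1 and the first j bases of s2. dp[i][j] = dp[i-1][j-1]+1 when the i-th and j-th bases match, else max(dp[i-1][j], dp[i][j-1]).
    ·  C  T  C  C  G  C  C
 ·  0  0  0  0  0  0  0  0
 C  0  1  1  1  1  1  1  1
 T  0  1  2  2  2  2  2  2
 A  0  1  2  2  2  2  2  2
 C  0  1  2  3  3  3  3  3
 A  0  1  2  3  3  3  3  3
 G  0  1  2  3  3  4  4  4
 C  0  1  2  3  4  4  5  5
 C  0  1  2  3  4  4  5  6
dp[8][7] = 6. One LCS (by backtracking along matches): CTCGCC.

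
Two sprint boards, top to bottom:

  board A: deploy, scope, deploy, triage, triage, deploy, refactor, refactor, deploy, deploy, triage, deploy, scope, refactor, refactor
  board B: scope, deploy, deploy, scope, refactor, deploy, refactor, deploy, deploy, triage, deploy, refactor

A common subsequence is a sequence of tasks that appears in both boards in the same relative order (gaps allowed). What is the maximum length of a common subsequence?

Taking scope (board A #2, board B #1), then deploy (board A #3, board B #2), then deploy (board A #6, board B #3), then refactor (board A #7, board B #5), then refactor (board A #8, board B #7), then deploy (board A #9, board B #8), then deploy (board A #10, board B #9), then triage (board A #11, board B #10), then deploy (board A #12, board B #11), then refactor (board A #15, board B #12) gives a common subsequence of length 10. dp[15][12] = 10 confirms this is the maximum.

10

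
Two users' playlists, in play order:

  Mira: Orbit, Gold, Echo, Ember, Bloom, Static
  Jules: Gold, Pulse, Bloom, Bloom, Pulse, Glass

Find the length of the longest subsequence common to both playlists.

Taking Gold (Mira #2, Jules #1) → Bloom (Mira #5, Jules #4) gives a common subsequence of length 2. dp[6][6] = 2 confirms this is the maximum.

2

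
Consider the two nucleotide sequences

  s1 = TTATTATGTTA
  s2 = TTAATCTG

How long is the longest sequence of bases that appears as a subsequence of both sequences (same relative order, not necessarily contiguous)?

Let dp[i][j] be the LCS length of the first i bases of s1 and the first j bases of s2. dp[i][j] = dp[i-1][j-1]+1 when the i-th and j-th bases match, else max(dp[i-1][j], dp[i][j-1]).
    ·  T  T  A  A  T  C  T  G
 ·  0  0  0  0  0  0  0  0  0
 T  0  1  1  1  1  1  1  1  1
 T  0  1  2  2  2  2  2  2  2
 A  0  1  2  3  3  3  3  3  3
 T  0  1  2  3  3  4  4  4  4
 T  0  1  2  3  3  4  4  5  5
 A  0  1  2  3  4  4  4  5  5
 T  0  1  2  3  4  5  5  5  5
 G  0  1  2  3  4  5  5  5  6
 T  0  1  2  3  4  5  5  6  6
 T  0  1  2  3  4  5  5  6  6
 A  0  1  2  3  4  5  5  6  6
dp[11][8] = 6. One LCS (by backtracking along matches): TTATTG.

6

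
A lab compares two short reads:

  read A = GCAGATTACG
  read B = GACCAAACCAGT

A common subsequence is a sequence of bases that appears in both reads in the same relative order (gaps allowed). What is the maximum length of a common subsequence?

7

Taking G at read A[1]=read B[1] → C at read A[2]=read B[4] → A at read A[3]=read B[5] → A at read A[5]=read B[6] → A at read A[8]=read B[7] → C at read A[9]=read B[9] → G at read A[10]=read B[11] gives a common subsequence of length 7. dp[10][12] = 7 confirms this is the maximum.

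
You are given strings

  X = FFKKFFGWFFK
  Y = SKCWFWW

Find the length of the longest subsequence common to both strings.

Taking K [3,2]; then F [5,5]; then W [8,7] gives a common subsequence of length 3. The LCS DP gives dp[11][7] = 3, so this is optimal.

3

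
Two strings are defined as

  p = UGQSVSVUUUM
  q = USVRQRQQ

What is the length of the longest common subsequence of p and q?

3

Let dp[i][j] be the LCS length of the first i characters of p and the first j characters of q. dp[i][j] = dp[i-1][j-1]+1 when the i-th and j-th characters match, else max(dp[i-1][j], dp[i][j-1]).
    ·  U  S  V  R  Q  R  Q  Q
 ·  0  0  0  0  0  0  0  0  0
 U  0  1  1  1  1  1  1  1  1
 G  0  1  1  1  1  1  1  1  1
 Q  0  1  1  1  1  2  2  2  2
 S  0  1  2  2  2  2  2  2  2
 V  0  1  2  3  3  3  3  3  3
 S  0  1  2  3  3  3  3  3  3
 V  0  1  2  3  3  3  3  3  3
 U  0  1  2  3  3  3  3  3  3
 U  0  1  2  3  3  3  3  3  3
 U  0  1  2  3  3  3  3  3  3
 M  0  1  2  3  3  3  3  3  3
dp[11][8] = 3. One LCS (by backtracking along matches): USV.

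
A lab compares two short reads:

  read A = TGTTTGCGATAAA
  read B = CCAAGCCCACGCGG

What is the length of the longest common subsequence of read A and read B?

4

Match G (read A #2, read B #5); then G (read A #6, read B #11); then C (read A #7, read B #12); then G (read A #8, read B #14) — 4 bases in the same relative order in both. The LCS DP gives dp[13][14] = 4, so this is optimal.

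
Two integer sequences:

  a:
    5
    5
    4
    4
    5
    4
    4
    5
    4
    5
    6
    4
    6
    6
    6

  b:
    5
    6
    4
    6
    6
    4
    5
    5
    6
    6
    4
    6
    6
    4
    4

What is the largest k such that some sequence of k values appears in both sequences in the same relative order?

9

Taking 5 at a[1]=b[1]; then 4 at a[3]=b[3]; then 4 at a[4]=b[6]; then 5 at a[5]=b[7]; then 5 at a[8]=b[8]; then 6 at a[11]=b[10]; then 4 at a[12]=b[11]; then 6 at a[13]=b[12]; then 6 at a[14]=b[13] gives a common subsequence of length 9. Since dp[15][15] = 9, nothing longer is possible.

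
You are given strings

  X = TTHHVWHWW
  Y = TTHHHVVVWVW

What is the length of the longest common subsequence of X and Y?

Taking T at X[1]=Y[1], then T at X[2]=Y[2], then H at X[3]=Y[4], then H at X[4]=Y[5], then V at X[5]=Y[8], then W at X[6]=Y[9], then W at X[9]=Y[11] gives a common subsequence of length 7. dp[9][11] = 7 confirms this is the maximum.

7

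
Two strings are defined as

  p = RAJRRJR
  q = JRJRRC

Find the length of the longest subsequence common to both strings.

Taking R (p #1, q #2) → J (p #3, q #3) → R (p #4, q #4) → R (p #5, q #5) gives a common subsequence of length 4, and the DP table's final entry dp[7][6] is also 4, so no common subsequence is longer.

4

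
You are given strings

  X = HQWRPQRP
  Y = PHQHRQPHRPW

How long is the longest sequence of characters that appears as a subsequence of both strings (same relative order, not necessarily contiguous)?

6

One common subsequence of length 6: H at X[1]=Y[2] → Q at X[2]=Y[3] → R at X[4]=Y[5] → P at X[5]=Y[7] → R at X[7]=Y[9] → P at X[8]=Y[10]. dp[8][11] = 6 confirms this is the maximum.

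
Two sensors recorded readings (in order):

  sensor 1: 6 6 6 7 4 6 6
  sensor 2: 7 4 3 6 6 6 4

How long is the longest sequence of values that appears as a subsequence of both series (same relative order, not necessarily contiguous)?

4

One common subsequence of length 4: 6 [1,4] → 6 [2,5] → 6 [3,6] → 4 [5,7]. The LCS DP gives dp[7][7] = 4, so this is optimal.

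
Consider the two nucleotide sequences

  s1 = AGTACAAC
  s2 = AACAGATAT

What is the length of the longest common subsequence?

5

Let dp[i][j] be the LCS length of the first i bases of s1 and the first j bases of s2. dp[i][j] = dp[i-1][j-1]+1 when the i-th and j-th bases match, else max(dp[i-1][j], dp[i][j-1]).
    ·  A  A  C  A  G  A  T  A  T
 ·  0  0  0  0  0  0  0  0  0  0
 A  0  1  1  1  1  1  1  1  1  1
 G  0  1  1  1  1  2  2  2  2  2
 T  0  1  1  1  1  2  2  3  3  3
 A  0  1  2  2  2  2  3  3  4  4
 C  0  1  2  3  3  3  3  3  4  4
 A  0  1  2  3  4  4  4  4  4  4
 A  0  1  2  3  4  4  5  5  5  5
 C  0  1  2  3  4  4  5  5  5  5
dp[8][9] = 5. One LCS (by backtracking along matches): AACAA.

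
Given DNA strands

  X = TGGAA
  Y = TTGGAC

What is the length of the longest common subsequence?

4

Let dp[i][j] be the LCS length of the first i bases of X and the first j bases of Y. dp[i][j] = dp[i-1][j-1]+1 when the i-th and j-th bases match, else max(dp[i-1][j], dp[i][j-1]).
    ·  T  T  G  G  A  C
 ·  0  0  0  0  0  0  0
 T  0  1  1  1  1  1  1
 G  0  1  1  2  2  2  2
 G  0  1  1  2  3  3  3
 A  0  1  1  2  3  4  4
 A  0  1  1  2  3  4  4
dp[5][6] = 4. One LCS (by backtracking along matches): TGGA.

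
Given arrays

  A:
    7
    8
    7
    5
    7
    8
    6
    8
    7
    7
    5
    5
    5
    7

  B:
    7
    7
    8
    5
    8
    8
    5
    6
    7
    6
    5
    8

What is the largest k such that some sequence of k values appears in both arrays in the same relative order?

Pick 7 (A #1, B #2) → 8 (A #2, B #3) → 5 (A #4, B #4) → 8 (A #6, B #6) → 6 (A #7, B #8) → 7 (A #9, B #9) → 5 (A #11, B #11); all 7 values appear in both, in order. The LCS DP gives dp[14][12] = 7, so this is optimal.

7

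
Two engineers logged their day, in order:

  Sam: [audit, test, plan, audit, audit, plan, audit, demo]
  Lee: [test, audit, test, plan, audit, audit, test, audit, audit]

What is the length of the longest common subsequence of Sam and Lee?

Match audit (Sam #1, Lee #2); then test (Sam #2, Lee #3); then plan (Sam #3, Lee #4); then audit (Sam #4, Lee #6); then audit (Sam #5, Lee #8); then audit (Sam #7, Lee #9) — 6 tasks in the same relative order in both. dp[8][9] = 6 confirms this is the maximum.

6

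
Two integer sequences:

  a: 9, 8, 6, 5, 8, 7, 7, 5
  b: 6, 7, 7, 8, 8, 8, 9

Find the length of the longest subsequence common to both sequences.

One common subsequence of length 3: 6 [3,1], then 7 [6,2], then 7 [7,3]. dp[8][7] = 3 confirms this is the maximum.

3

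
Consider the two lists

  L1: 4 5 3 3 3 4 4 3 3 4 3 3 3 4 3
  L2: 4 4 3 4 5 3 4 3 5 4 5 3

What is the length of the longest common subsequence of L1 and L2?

Pick 4 (L1 #1, L2 #2), then 3 (L1 #5, L2 #3), then 4 (L1 #6, L2 #4), then 3 (L1 #9, L2 #6), then 4 (L1 #10, L2 #7), then 3 (L1 #11, L2 #8), then 4 (L1 #14, L2 #10), then 3 (L1 #15, L2 #12); all 8 values appear in both, in order. dp[15][12] = 8 confirms this is the maximum.

8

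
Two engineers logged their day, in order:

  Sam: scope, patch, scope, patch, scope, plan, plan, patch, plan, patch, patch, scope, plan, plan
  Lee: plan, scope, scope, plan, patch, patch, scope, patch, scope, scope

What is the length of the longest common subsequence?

Match scope (Sam #3, Lee #2) → scope (Sam #5, Lee #3) → plan (Sam #7, Lee #4) → patch (Sam #8, Lee #5) → patch (Sam #10, Lee #6) → patch (Sam #11, Lee #8) → scope (Sam #12, Lee #10) — 7 tasks in the same relative order in both. dp[14][10] = 7 confirms this is the maximum.

7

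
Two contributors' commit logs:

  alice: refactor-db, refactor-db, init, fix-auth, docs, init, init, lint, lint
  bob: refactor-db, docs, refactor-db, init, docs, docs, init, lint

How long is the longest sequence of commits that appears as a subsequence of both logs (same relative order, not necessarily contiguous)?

Taking refactor-db (alice #1, bob #1); then refactor-db (alice #2, bob #3); then init (alice #3, bob #4); then docs (alice #5, bob #6); then init (alice #7, bob #7); then lint (alice #9, bob #8) gives a common subsequence of length 6. dp[9][8] = 6 confirms this is the maximum.

6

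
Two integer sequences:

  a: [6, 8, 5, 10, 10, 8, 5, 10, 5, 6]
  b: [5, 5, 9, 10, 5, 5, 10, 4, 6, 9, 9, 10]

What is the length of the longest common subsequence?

5

Pick 5 (a #3, b #2), 10 (a #4, b #4), 5 (a #7, b #6), 10 (a #8, b #7), 6 (a #10, b #9); all 5 values appear in both, in order, and the DP table's final entry dp[10][12] is also 5, so no common subsequence is longer.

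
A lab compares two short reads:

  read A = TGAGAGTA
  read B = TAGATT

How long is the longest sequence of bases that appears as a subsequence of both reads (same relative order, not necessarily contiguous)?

5

Let dp[i][j] be the LCS length of the first i bases of read A and the first j bases of read B. dp[i][j] = dp[i-1][j-1]+1 when the i-th and j-th bases match, else max(dp[i-1][j], dp[i][j-1]).
    ·  T  A  G  A  T  T
 ·  0  0  0  0  0  0  0
 T  0  1  1  1  1  1  1
 G  0  1  1  2  2  2  2
 A  0  1  2  2  3  3  3
 G  0  1  2  3  3  3  3
 A  0  1  2  3  4  4  4
 G  0  1  2  3  4  4  4
 T  0  1  2  3  4  5  5
 A  0  1  2  3  4  5  5
dp[8][6] = 5. One LCS (by backtracking along matches): TAGAT.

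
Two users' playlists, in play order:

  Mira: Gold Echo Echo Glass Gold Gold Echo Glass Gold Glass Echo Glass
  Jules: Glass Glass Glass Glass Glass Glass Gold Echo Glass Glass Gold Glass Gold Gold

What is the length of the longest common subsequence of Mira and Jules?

Pick Gold at Mira[1]=Jules[7], then Echo at Mira[2]=Jules[8], then Glass at Mira[4]=Jules[10], then Gold at Mira[5]=Jules[11], then Gold at Mira[6]=Jules[13], then Gold at Mira[9]=Jules[14]; all 6 songs appear in both, in order. Since dp[12][14] = 6, nothing longer is possible.

6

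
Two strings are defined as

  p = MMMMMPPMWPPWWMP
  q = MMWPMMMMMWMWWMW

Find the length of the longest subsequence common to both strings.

10

Taking M [1,2], M [2,5], M [3,6], M [4,7], M [5,8], M [8,9], W [9,10], W [12,12], W [13,13], M [14,14] gives a common subsequence of length 10, and the DP table's final entry dp[15][15] is also 10, so no common subsequence is longer.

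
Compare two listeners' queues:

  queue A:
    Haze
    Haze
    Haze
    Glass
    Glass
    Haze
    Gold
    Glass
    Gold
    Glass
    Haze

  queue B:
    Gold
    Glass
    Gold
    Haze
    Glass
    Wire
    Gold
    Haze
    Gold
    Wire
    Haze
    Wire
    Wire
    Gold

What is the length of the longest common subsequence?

5

Match Haze (queue A #3, queue B #4), then Glass (queue A #4, queue B #5), then Haze (queue A #6, queue B #8), then Gold (queue A #7, queue B #9), then Gold (queue A #9, queue B #14) — 5 songs in the same relative order in both. Since dp[11][14] = 5, nothing longer is possible.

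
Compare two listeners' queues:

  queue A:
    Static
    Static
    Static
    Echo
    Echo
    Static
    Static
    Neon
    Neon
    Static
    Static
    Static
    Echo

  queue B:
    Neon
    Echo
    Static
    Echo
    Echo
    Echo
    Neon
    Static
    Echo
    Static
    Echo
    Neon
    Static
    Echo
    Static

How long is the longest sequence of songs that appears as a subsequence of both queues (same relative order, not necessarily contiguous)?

8

Pick Static [1,3]; then Echo [4,5]; then Echo [5,6]; then Static [6,8]; then Static [7,10]; then Neon [9,12]; then Static [10,13]; then Static [12,15]; all 8 songs appear in both, in order, and the DP table's final entry dp[13][15] is also 8, so no common subsequence is longer.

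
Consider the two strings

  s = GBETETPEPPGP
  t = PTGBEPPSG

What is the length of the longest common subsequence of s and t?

Let dp[i][j] be the LCS length of the first i characters of s and the first j characters of t. dp[i][j] = dp[i-1][j-1]+1 when the i-th and j-th characters match, else max(dp[i-1][j], dp[i][j-1]).
    ·  P  T  G  B  E  P  P  S  G
 ·  0  0  0  0  0  0  0  0  0  0
 G  0  0  0  1  1  1  1  1  1  1
 B  0  0  0  1  2  2  2  2  2  2
 E  0  0  0  1  2  3  3  3  3  3
 T  0  0  1  1  2  3  3  3  3  3
 E  0  0  1  1  2  3  3  3  3  3
 T  0  0  1  1  2  3  3  3  3  3
 P  0  1  1  1  2  3  4  4  4  4
 E  0  1  1  1  2  3  4  4  4  4
 P  0  1  1  1  2  3  4  5  5  5
 P  0  1  1  1  2  3  4  5  5  5
 G  0  1  1  2  2  3  4  5  5  6
 P  0  1  1  2  2  3  4  5  5  6
dp[12][9] = 6. One LCS (by backtracking along matches): GBEPPG.

6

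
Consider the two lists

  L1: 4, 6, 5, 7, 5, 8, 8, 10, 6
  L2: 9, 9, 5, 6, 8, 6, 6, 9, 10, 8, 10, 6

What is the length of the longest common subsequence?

Match 6 (L1 #2, L2 #4), 8 (L1 #6, L2 #5), 8 (L1 #7, L2 #10), 10 (L1 #8, L2 #11), 6 (L1 #9, L2 #12) — 5 values in the same relative order in both. dp[9][12] = 5 confirms this is the maximum.

5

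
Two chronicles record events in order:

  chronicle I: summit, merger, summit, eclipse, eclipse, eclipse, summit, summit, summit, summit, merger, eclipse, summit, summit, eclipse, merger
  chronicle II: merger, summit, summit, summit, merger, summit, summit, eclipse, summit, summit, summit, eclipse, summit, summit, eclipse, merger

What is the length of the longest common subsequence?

12

Taking summit (chronicle I #1, chronicle II #4), then merger (chronicle I #2, chronicle II #5), then summit (chronicle I #3, chronicle II #7), then eclipse (chronicle I #6, chronicle II #8), then summit (chronicle I #8, chronicle II #9), then summit (chronicle I #9, chronicle II #10), then summit (chronicle I #10, chronicle II #11), then eclipse (chronicle I #12, chronicle II #12), then summit (chronicle I #13, chronicle II #13), then summit (chronicle I #14, chronicle II #14), then eclipse (chronicle I #15, chronicle II #15), then merger (chronicle I #16, chronicle II #16) gives a common subsequence of length 12. Since dp[16][16] = 12, nothing longer is possible.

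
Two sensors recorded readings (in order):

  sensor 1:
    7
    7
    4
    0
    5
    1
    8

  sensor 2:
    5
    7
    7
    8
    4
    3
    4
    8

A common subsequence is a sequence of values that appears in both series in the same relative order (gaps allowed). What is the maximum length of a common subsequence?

4

Let dp[i][j] be the LCS length of the first i values of sensor 1 and the first j values of sensor 2. dp[i][j] = dp[i-1][j-1]+1 when the i-th and j-th values match, else max(dp[i-1][j], dp[i][j-1]).
    ·  5  7  7  8  4  3  4  8
 ·  0  0  0  0  0  0  0  0  0
 7  0  0  1  1  1  1  1  1  1
 7  0  0  1  2  2  2  2  2  2
 4  0  0  1  2  2  3  3  3  3
 0  0  0  1  2  2  3  3  3  3
 5  0  1  1  2  2  3  3  3  3
 1  0  1  1  2  2  3  3  3  3
 8  0  1  1  2  3  3  3  3  4
dp[7][8] = 4. One LCS (by backtracking along matches): 7, 7, 4, 8.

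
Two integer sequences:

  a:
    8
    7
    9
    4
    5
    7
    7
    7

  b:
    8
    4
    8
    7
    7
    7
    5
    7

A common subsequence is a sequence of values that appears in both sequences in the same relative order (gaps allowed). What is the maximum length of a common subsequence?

5

Let dp[i][j] be the LCS length of the first i values of a and the first j values of b. dp[i][j] = dp[i-1][j-1]+1 when the i-th and j-th values match, else max(dp[i-1][j], dp[i][j-1]).
    ·  8  4  8  7  7  7  5  7
 ·  0  0  0  0  0  0  0  0  0
 8  0  1  1  1  1  1  1  1  1
 7  0  1  1  1  2  2  2  2  2
 9  0  1  1  1  2  2  2  2  2
 4  0  1  2  2  2  2  2  2  2
 5  0  1  2  2  2  2  2  3  3
 7  0  1  2  2  3  3  3  3  4
 7  0  1  2  2  3  4  4  4  4
 7  0  1  2  2  3  4  5  5  5
dp[8][8] = 5. One LCS (by backtracking along matches): 8, 7, 7, 7, 7.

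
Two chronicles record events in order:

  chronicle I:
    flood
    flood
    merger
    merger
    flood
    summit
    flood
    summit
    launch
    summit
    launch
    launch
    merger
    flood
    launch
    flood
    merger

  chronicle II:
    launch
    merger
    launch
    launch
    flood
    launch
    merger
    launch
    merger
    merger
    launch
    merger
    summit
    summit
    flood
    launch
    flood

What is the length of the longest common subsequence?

Pick merger (chronicle I #3, chronicle II #2) → flood (chronicle I #7, chronicle II #5) → launch (chronicle I #9, chronicle II #6) → launch (chronicle I #11, chronicle II #8) → launch (chronicle I #12, chronicle II #11) → merger (chronicle I #13, chronicle II #12) → flood (chronicle I #14, chronicle II #15) → launch (chronicle I #15, chronicle II #16) → flood (chronicle I #16, chronicle II #17); all 9 events appear in both, in order. dp[17][17] = 9 confirms this is the maximum.

9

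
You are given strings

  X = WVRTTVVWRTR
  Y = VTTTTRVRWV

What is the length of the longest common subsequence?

5

One common subsequence of length 5: V at X[2]=Y[1]; then T at X[4]=Y[4]; then T at X[5]=Y[5]; then V at X[6]=Y[7]; then V at X[7]=Y[10]. Since dp[11][10] = 5, nothing longer is possible.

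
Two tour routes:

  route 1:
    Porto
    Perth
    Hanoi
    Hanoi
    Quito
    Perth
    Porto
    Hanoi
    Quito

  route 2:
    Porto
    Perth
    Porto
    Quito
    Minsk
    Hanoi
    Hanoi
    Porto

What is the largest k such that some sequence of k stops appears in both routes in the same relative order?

5

Taking Porto (route 1 #1, route 2 #1); then Perth (route 1 #2, route 2 #2); then Hanoi (route 1 #3, route 2 #6); then Hanoi (route 1 #4, route 2 #7); then Porto (route 1 #7, route 2 #8) gives a common subsequence of length 5. Since dp[9][8] = 5, nothing longer is possible.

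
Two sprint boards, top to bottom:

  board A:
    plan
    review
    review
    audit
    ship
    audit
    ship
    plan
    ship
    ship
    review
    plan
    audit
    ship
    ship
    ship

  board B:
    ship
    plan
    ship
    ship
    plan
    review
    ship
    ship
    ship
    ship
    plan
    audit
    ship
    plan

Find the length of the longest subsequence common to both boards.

9

One common subsequence of length 9: plan at board A[1]=board B[5] → review at board A[3]=board B[6] → ship at board A[5]=board B[7] → ship at board A[7]=board B[8] → ship at board A[9]=board B[9] → ship at board A[10]=board B[10] → plan at board A[12]=board B[11] → audit at board A[13]=board B[12] → ship at board A[14]=board B[13]. Since dp[16][14] = 9, nothing longer is possible.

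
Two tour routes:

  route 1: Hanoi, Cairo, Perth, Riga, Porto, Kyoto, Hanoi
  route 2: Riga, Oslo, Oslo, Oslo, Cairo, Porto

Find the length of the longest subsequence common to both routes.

One common subsequence of length 2: Cairo (route 1 #2, route 2 #5) → Porto (route 1 #5, route 2 #6). Since dp[7][6] = 2, nothing longer is possible.

2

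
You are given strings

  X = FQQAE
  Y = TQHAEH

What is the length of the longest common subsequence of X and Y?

3

Let dp[i][j] be the LCS length of the first i characters of X and the first j characters of Y. dp[i][j] = dp[i-1][j-1]+1 when the i-th and j-th characters match, else max(dp[i-1][j], dp[i][j-1]).
    ·  T  Q  H  A  E  H
 ·  0  0  0  0  0  0  0
 F  0  0  0  0  0  0  0
 Q  0  0  1  1  1  1  1
 Q  0  0  1  1  1  1  1
 A  0  0  1  1  2  2  2
 E  0  0  1  1  2  3  3
dp[5][6] = 3. One LCS (by backtracking along matches): QAE.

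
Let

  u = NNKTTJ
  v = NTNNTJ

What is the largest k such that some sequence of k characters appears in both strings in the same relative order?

4

Let dp[i][j] be the LCS length of the first i characters of u and the first j characters of v. dp[i][j] = dp[i-1][j-1]+1 when the i-th and j-th characters match, else max(dp[i-1][j], dp[i][j-1]).
    ·  N  T  N  N  T  J
 ·  0  0  0  0  0  0  0
 N  0  1  1  1  1  1  1
 N  0  1  1  2  2  2  2
 K  0  1  1  2  2  2  2
 T  0  1  2  2  2  3  3
 T  0  1  2  2  2  3  3
 J  0  1  2  2  2  3  4
dp[6][6] = 4. One LCS (by backtracking along matches): NNTJ.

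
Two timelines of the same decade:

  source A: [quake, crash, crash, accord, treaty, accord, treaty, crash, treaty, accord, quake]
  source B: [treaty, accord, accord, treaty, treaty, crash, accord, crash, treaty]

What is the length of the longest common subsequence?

Match accord [4,3], then treaty [5,5], then accord [6,7], then crash [8,8], then treaty [9,9] — 5 events in the same relative order in both. dp[11][9] = 5 confirms this is the maximum.

5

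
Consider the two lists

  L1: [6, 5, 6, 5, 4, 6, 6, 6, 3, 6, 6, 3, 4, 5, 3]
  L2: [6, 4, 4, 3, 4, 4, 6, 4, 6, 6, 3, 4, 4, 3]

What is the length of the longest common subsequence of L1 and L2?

Match 6 at L1[1]=L2[1], 6 at L1[3]=L2[7], 4 at L1[5]=L2[8], 6 at L1[7]=L2[9], 6 at L1[8]=L2[10], 3 at L1[9]=L2[11], 4 at L1[13]=L2[13], 3 at L1[15]=L2[14] — 8 values in the same relative order in both. The LCS DP gives dp[15][14] = 8, so this is optimal.

8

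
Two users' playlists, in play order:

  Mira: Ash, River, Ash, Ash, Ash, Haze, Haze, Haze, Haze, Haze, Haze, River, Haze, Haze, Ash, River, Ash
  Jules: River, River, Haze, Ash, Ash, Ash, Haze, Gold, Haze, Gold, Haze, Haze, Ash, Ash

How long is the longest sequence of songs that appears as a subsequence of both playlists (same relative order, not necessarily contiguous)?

10

Match River [2,2]; then Ash [3,4]; then Ash [4,5]; then Ash [5,6]; then Haze [6,7]; then Haze [7,9]; then Haze [13,11]; then Haze [14,12]; then Ash [15,13]; then Ash [17,14] — 10 songs in the same relative order in both. The LCS DP gives dp[17][14] = 10, so this is optimal.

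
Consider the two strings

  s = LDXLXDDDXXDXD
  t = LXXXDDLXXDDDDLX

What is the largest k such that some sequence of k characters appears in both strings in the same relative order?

9

One common subsequence of length 9: L [1,1]; then D [2,6]; then X [3,8]; then X [5,9]; then D [6,10]; then D [7,11]; then D [8,12]; then D [11,13]; then X [12,15]. Since dp[13][15] = 9, nothing longer is possible.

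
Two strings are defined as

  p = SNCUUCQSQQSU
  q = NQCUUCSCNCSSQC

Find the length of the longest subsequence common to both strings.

Taking N [2,1], then C [3,3], then U [4,4], then U [5,5], then C [6,10], then S [8,12], then Q [9,13] gives a common subsequence of length 7. dp[12][14] = 7 confirms this is the maximum.

7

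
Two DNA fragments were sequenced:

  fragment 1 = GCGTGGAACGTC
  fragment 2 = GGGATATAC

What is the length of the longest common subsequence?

One common subsequence of length 7: G [3,1], G [5,2], G [6,3], A [7,4], A [8,6], T [11,7], C [12,9], and the DP table's final entry dp[12][9] is also 7, so no common subsequence is longer.

7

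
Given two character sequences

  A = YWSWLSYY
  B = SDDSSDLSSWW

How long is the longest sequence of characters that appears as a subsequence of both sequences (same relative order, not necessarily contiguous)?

Let dp[i][j] be the LCS length of the first i characters of A and the first j characters of B. dp[i][j] = dp[i-1][j-1]+1 when the i-th and j-th characters match, else max(dp[i-1][j], dp[i][j-1]).
    ·  S  D  D  S  S  D  L  S  S  W  W
 ·  0  0  0  0  0  0  0  0  0  0  0  0
 Y  0  0  0  0  0  0  0  0  0  0  0  0
 W  0  0  0  0  0  0  0  0  0  0  1  1
 S  0  1  1  1  1  1  1  1  1  1  1  1
 W  0  1  1  1  1  1  1  1  1  1  2  2
 L  0  1  1  1  1  1  1  2  2  2  2  2
 S  0  1  1  1  2  2  2  2  3  3  3  3
 Y  0  1  1  1  2  2  2  2  3  3  3  3
 Y  0  1  1  1  2  2  2  2  3  3  3  3
dp[8][11] = 3. One LCS (by backtracking along matches): SLS.

3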